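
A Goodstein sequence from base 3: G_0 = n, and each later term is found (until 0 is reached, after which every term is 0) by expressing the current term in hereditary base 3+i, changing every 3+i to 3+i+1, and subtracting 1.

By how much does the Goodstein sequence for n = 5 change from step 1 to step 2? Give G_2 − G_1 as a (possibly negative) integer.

G_0 = 5. HB_3(5) = 3 + 2. Bump = 6. G_1 = 5.
G_1 = 5. HB_4(5) = 4 + 1. Bump = 6. G_2 = 5.

0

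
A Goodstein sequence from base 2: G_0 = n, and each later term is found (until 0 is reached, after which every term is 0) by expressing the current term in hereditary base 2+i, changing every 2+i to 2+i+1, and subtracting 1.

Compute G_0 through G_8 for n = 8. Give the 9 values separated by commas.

step 0: 8 = 2^(2 + 1); sub 3 for 2: 3^(3 + 1); = 81; G_1 = 81−1 = 80
step 1: 80 = 2·3^3 + 2·3^2 + 2·3 + 2; sub 4 for 3: 2·4^4 + 2·4^2 + 2·4 + 2; = 554; G_2 = 554−1 = 553
step 2: 553 = 2·4^4 + 2·4^2 + 2·4 + 1; sub 5 for 4: 2·5^5 + 2·5^2 + 2·5 + 1; = 6311; G_3 = 6311−1 = 6310
step 3: 6310 = 2·5^5 + 2·5^2 + 2·5; sub 6 for 5: 2·6^6 + 2·6^2 + 2·6; = 93396; G_4 = 93396−1 = 93395
step 4: 93395 = 2·6^6 + 2·6^2 + 6 + 5; sub 7 for 6: 2·7^7 + 2·7^2 + 7 + 5; = 1647196; G_5 = 1647196−1 = 1647195
step 5: 1647195 = 2·7^7 + 2·7^2 + 7 + 4; sub 8 for 7: 2·8^8 + 2·8^2 + 8 + 4; = 33554572; G_6 = 33554572−1 = 33554571
step 6: 33554571 = 2·8^8 + 2·8^2 + 8 + 3; sub 9 for 8: 2·9^9 + 2·9^2 + 9 + 3; = 774841152; G_7 = 774841152−1 = 774841151
step 7: 774841151 = 2·9^9 + 2·9^2 + 9 + 2; sub 10 for 9: 2·10^10 + 2·10^2 + 10 + 2; = 20000000212; G_8 = 20000000212−1 = 20000000211

8, 80, 553, 6310, 93395, 1647195, 33554571, 774841151, 20000000211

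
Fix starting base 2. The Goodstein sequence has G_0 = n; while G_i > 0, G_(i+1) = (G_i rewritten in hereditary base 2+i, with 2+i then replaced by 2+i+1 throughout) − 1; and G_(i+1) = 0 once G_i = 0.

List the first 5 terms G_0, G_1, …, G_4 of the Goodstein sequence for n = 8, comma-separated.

8 —HB2→ 2^(2 + 1) —bump→ 3^(3 + 1) = 81 —(−1)→ 80
80 —HB3→ 2·3^3 + 2·3^2 + 2·3 + 2 —bump→ 2·4^4 + 2·4^2 + 2·4 + 2 = 554 —(−1)→ 553
553 —HB4→ 2·4^4 + 2·4^2 + 2·4 + 1 —bump→ 2·5^5 + 2·5^2 + 2·5 + 1 = 6311 —(−1)→ 6310
6310 —HB5→ 2·5^5 + 2·5^2 + 2·5 —bump→ 2·6^6 + 2·6^2 + 2·6 = 93396 —(−1)→ 93395

8, 80, 553, 6310, 93395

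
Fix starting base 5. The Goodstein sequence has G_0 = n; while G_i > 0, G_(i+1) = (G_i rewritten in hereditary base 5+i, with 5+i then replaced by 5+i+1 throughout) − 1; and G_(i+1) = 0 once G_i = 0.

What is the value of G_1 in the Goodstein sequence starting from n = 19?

21

base 5: 19 = 3·5 + 4; at 6: 3·6 + 4 = 22; next = 21
base 6: 21 = 3·6 + 3; at 7: 3·7 + 3 = 24; next = 23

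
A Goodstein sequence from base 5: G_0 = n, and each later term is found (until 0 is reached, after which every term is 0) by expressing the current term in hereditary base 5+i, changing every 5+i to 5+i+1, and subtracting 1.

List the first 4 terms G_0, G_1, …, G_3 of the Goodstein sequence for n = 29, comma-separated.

29, 39, 51, 65

29 —HB5→ 5^2 + 4 —bump→ 6^2 + 4 = 40 —(−1)→ 39
39 —HB6→ 6^2 + 3 —bump→ 7^2 + 3 = 52 —(−1)→ 51
51 —HB7→ 7^2 + 2 —bump→ 8^2 + 2 = 66 —(−1)→ 65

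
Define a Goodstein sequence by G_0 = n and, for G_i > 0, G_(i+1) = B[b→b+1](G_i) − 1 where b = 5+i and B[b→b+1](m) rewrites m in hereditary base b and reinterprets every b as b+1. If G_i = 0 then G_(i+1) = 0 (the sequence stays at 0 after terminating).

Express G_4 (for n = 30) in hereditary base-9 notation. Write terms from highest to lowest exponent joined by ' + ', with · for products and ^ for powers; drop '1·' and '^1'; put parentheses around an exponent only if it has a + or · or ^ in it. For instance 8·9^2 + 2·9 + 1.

i=0: 30 = 5^2 + 5 (b=5); 5→6: 6^2 + 6 = 42; 42−1 = 41
i=1: 41 = 6^2 + 5 (b=6); 6→7: 7^2 + 5 = 54; 54−1 = 53
i=2: 53 = 7^2 + 4 (b=7); 7→8: 8^2 + 4 = 68; 68−1 = 67
i=3: 67 = 8^2 + 3 (b=8); 8→9: 9^2 + 3 = 84; 84−1 = 83
i=4: 83 = 9^2 + 2 (b=9); 9→10: 10^2 + 2 = 102; 102−1 = 101

9^2 + 2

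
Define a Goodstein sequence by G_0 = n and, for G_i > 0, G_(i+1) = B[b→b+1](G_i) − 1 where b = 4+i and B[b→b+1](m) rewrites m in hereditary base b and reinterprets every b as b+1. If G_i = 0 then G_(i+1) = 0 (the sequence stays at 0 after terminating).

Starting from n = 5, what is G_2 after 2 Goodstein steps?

G_0=5  [base 4] 4 + 1  →[4↦5]→  5 + 1 = 6  −1 ⇒ G_1=5
G_1=5  [base 5] 5  →[5↦6]→  6 = 6  −1 ⇒ G_2=5
G_2=5  [base 6] 5  →[6↦7]→  5 = 5  −1 ⇒ G_3=4

5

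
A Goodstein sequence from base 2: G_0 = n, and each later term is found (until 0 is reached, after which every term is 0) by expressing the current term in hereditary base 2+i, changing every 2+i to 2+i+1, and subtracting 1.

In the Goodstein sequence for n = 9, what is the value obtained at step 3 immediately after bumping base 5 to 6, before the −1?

140744

9 —HB2→ 2^(2 + 1) + 1 —bump→ 3^(3 + 1) + 1 = 82 —(−1)→ 81
81 —HB3→ 3^(3 + 1) —bump→ 4^(4 + 1) = 1024 —(−1)→ 1023
1023 —HB4→ 3·4^4 + 3·4^3 + 3·4^2 + 3·4 + 3 —bump→ 3·5^5 + 3·5^3 + 3·5^2 + 3·5 + 3 = 9843 —(−1)→ 9842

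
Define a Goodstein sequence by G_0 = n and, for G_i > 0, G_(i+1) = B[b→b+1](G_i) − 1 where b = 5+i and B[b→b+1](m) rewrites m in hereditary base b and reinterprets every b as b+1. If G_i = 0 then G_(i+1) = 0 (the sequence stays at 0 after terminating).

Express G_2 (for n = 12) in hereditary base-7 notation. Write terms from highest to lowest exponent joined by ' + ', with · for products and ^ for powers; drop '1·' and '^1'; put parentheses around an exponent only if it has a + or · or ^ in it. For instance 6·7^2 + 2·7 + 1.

step 0: 12 = 2·5 + 2; sub 6 for 5: 2·6 + 2; = 14; G_1 = 14−1 = 13
step 1: 13 = 2·6 + 1; sub 7 for 6: 2·7 + 1; = 15; G_2 = 15−1 = 14
step 2: 14 = 2·7; sub 8 for 7: 2·8; = 16; G_3 = 16−1 = 15

2·7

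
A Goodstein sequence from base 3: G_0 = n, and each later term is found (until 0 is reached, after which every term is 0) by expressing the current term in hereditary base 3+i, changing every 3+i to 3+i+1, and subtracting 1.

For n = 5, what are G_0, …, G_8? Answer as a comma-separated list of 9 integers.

G_0=5  [base 3] 3 + 2  →[3↦4]→  4 + 2 = 6  −1 ⇒ G_1=5
G_1=5  [base 4] 4 + 1  →[4↦5]→  5 + 1 = 6  −1 ⇒ G_2=5
G_2=5  [base 5] 5  →[5↦6]→  6 = 6  −1 ⇒ G_3=5
G_3=5  [base 6] 5  →[6↦7]→  5 = 5  −1 ⇒ G_4=4
G_4=4  [base 7] 4  →[7↦8]→  4 = 4  −1 ⇒ G_5=3
G_5=3  [base 8] 3  →[8↦9]→  3 = 3  −1 ⇒ G_6=2
G_6=2  [base 9] 2  →[9↦10]→  2 = 2  −1 ⇒ G_7=1
G_7=1  [base 10] 1  →[10↦11]→  1 = 1  −1 ⇒ G_8=0

5, 5, 5, 5, 4, 3, 2, 1, 0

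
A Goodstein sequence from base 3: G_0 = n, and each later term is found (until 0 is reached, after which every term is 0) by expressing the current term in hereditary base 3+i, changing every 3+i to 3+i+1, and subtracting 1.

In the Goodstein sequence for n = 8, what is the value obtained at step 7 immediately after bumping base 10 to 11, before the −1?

12

(0) 8|_3 = 2·3 + 2 ↦ 2·4 + 2|_4 = 10 ⇒ 9
(1) 9|_4 = 2·4 + 1 ↦ 2·5 + 1|_5 = 11 ⇒ 10
(2) 10|_5 = 2·5 ↦ 2·6|_6 = 12 ⇒ 11
(3) 11|_6 = 6 + 5 ↦ 7 + 5|_7 = 12 ⇒ 11
(4) 11|_7 = 7 + 4 ↦ 8 + 4|_8 = 12 ⇒ 11
(5) 11|_8 = 8 + 3 ↦ 9 + 3|_9 = 12 ⇒ 11
(6) 11|_9 = 9 + 2 ↦ 10 + 2|_10 = 12 ⇒ 11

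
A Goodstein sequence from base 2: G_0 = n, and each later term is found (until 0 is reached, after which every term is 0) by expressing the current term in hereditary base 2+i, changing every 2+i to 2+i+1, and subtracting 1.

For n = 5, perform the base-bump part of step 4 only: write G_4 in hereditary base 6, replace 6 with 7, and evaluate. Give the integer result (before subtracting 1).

G_0 = 5. HB_2(5) = 2^2 + 1. Bump = 28. G_1 = 27.
G_1 = 27. HB_3(27) = 3^3. Bump = 256. G_2 = 255.
G_2 = 255. HB_4(255) = 3·4^3 + 3·4^2 + 3·4 + 3. Bump = 468. G_3 = 467.
G_3 = 467. HB_5(467) = 3·5^3 + 3·5^2 + 3·5 + 2. Bump = 776. G_4 = 775.

1198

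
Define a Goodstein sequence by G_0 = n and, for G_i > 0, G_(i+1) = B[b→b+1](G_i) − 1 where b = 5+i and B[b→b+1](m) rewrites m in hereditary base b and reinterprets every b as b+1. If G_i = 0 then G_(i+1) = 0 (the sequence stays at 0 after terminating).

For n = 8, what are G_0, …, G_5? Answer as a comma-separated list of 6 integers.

base 5: 8 = 5 + 3; at 6: 6 + 3 = 9; next = 8
base 6: 8 = 6 + 2; at 7: 7 + 2 = 9; next = 8
base 7: 8 = 7 + 1; at 8: 8 + 1 = 9; next = 8
base 8: 8 = 8; at 9: 9 = 9; next = 8
base 9: 8 = 8; at 10: 8 = 8; next = 7

8, 8, 8, 8, 8, 7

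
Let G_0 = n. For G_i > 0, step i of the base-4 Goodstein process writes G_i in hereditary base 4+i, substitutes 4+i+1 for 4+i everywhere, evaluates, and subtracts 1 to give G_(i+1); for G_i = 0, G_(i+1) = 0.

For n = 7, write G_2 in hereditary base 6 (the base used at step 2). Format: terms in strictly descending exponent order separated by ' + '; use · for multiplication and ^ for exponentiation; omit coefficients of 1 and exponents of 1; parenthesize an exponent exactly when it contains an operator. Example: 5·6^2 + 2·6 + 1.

6 + 1

i=0: 7 = 4 + 3 (b=4); 4→5: 5 + 3 = 8; 8−1 = 7
i=1: 7 = 5 + 2 (b=5); 5→6: 6 + 2 = 8; 8−1 = 7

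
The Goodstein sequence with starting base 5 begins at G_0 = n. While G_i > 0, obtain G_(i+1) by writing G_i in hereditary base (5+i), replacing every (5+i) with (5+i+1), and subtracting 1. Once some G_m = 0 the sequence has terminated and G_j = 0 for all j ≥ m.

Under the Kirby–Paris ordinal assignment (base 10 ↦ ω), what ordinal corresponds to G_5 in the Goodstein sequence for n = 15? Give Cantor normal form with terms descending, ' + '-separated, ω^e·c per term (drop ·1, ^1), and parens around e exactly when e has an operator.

ω·2 + 1

G_0=15  [base 5] 3·5  →[5↦6]→  3·6 = 18  −1 ⇒ G_1=17
G_1=17  [base 6] 2·6 + 5  →[6↦7]→  2·7 + 5 = 19  −1 ⇒ G_2=18
G_2=18  [base 7] 2·7 + 4  →[7↦8]→  2·8 + 4 = 20  −1 ⇒ G_3=19
G_3=19  [base 8] 2·8 + 3  →[8↦9]→  2·9 + 3 = 21  −1 ⇒ G_4=20
G_4=20  [base 9] 2·9 + 2  →[9↦10]→  2·10 + 2 = 22  −1 ⇒ G_5=21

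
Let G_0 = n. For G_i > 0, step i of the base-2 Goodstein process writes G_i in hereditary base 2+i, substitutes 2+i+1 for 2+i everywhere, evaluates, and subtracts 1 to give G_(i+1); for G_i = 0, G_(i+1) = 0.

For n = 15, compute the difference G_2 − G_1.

G_0 = 15. HB_2(15) = 2^(2 + 1) + 2^2 + 2 + 1. Bump = 112. G_1 = 111.
G_1 = 111. HB_3(111) = 3^(3 + 1) + 3^3 + 3. Bump = 1284. G_2 = 1283.

1172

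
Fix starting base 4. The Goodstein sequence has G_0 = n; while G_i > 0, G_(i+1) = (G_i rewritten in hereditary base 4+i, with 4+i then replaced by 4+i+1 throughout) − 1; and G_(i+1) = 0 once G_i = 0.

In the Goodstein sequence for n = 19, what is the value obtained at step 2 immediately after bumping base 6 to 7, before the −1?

i=0: 19 = 4^2 + 3 (b=4); 4→5: 5^2 + 3 = 28; 28−1 = 27
i=1: 27 = 5^2 + 2 (b=5); 5→6: 6^2 + 2 = 38; 38−1 = 37
i=2: 37 = 6^2 + 1 (b=6); 6→7: 7^2 + 1 = 50; 50−1 = 49

50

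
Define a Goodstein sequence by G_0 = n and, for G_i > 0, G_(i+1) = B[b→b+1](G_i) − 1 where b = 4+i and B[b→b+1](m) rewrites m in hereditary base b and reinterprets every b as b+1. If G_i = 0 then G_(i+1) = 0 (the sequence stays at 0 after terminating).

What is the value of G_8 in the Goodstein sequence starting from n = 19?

87

G_0 = 19. HB_4(19) = 4^2 + 3. Bump = 28. G_1 = 27.
G_1 = 27. HB_5(27) = 5^2 + 2. Bump = 38. G_2 = 37.
G_2 = 37. HB_6(37) = 6^2 + 1. Bump = 50. G_3 = 49.
G_3 = 49. HB_7(49) = 7^2. Bump = 64. G_4 = 63.
G_4 = 63. HB_8(63) = 7·8 + 7. Bump = 70. G_5 = 69.
G_5 = 69. HB_9(69) = 7·9 + 6. Bump = 76. G_6 = 75.
G_6 = 75. HB_10(75) = 7·10 + 5. Bump = 82. G_7 = 81.
G_7 = 81. HB_11(81) = 7·11 + 4. Bump = 88. G_8 = 87.
G_8 = 87. HB_12(87) = 7·12 + 3. Bump = 94. G_9 = 93.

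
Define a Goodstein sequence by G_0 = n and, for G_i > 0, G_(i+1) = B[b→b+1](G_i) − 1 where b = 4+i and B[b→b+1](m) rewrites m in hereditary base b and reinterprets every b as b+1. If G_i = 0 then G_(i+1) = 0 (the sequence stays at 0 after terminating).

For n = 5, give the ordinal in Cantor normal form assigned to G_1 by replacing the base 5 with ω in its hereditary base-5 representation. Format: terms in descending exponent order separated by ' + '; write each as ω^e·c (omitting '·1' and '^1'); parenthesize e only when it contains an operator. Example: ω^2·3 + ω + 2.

G_0=5  [base 4] 4 + 1  →[4↦5]→  5 + 1 = 6  −1 ⇒ G_1=5
G_1=5  [base 5] 5  →[5↦6]→  6 = 6  −1 ⇒ G_2=5

ω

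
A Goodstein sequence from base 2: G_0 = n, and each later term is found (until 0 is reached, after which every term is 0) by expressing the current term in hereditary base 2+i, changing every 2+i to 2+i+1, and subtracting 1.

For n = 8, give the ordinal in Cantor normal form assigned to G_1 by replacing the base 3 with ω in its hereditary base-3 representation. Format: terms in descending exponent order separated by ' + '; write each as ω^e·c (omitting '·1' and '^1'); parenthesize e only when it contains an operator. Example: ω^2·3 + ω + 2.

base 2: 8 = 2^(2 + 1); at 3: 3^(3 + 1) = 81; next = 80
base 3: 80 = 2·3^3 + 2·3^2 + 2·3 + 2; at 4: 2·4^4 + 2·4^2 + 2·4 + 2 = 554; next = 553

ω^ω·2 + ω^2·2 + ω·2 + 2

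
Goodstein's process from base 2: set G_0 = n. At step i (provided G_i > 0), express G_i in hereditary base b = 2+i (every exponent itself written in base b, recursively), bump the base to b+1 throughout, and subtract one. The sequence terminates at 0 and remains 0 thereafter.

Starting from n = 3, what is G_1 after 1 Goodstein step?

3

[0] 3 ≡ 2 + 1 (base 2). Lift 3: 4. −1: 3.
[1] 3 ≡ 3 (base 3). Lift 4: 4. −1: 3.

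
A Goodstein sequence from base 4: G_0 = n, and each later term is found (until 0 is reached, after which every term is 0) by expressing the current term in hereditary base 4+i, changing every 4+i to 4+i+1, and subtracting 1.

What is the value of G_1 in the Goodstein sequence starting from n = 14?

[0] 14 ≡ 3·4 + 2 (base 4). Lift 5: 17. −1: 16.
[1] 16 ≡ 3·5 + 1 (base 5). Lift 6: 19. −1: 18.

16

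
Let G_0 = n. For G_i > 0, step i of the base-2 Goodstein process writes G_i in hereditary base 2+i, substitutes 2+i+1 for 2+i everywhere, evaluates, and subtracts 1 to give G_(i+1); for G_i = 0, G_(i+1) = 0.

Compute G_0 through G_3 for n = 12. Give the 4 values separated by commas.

base 2: 12 = 2^(2 + 1) + 2^2; at 3: 3^(3 + 1) + 3^3 = 108; next = 107
base 3: 107 = 3^(3 + 1) + 2·3^2 + 2·3 + 2; at 4: 4^(4 + 1) + 2·4^2 + 2·4 + 2 = 1066; next = 1065
base 4: 1065 = 4^(4 + 1) + 2·4^2 + 2·4 + 1; at 5: 5^(5 + 1) + 2·5^2 + 2·5 + 1 = 15686; next = 15685

12, 107, 1065, 15685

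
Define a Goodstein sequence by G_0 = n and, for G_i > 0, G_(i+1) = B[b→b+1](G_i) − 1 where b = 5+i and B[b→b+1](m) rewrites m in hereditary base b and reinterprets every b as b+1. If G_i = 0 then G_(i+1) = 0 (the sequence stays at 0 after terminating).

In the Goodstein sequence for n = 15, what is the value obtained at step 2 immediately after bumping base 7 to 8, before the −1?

20

(0) 15|_5 = 3·5 ↦ 3·6|_6 = 18 ⇒ 17
(1) 17|_6 = 2·6 + 5 ↦ 2·7 + 5|_7 = 19 ⇒ 18
(2) 18|_7 = 2·7 + 4 ↦ 2·8 + 4|_8 = 20 ⇒ 19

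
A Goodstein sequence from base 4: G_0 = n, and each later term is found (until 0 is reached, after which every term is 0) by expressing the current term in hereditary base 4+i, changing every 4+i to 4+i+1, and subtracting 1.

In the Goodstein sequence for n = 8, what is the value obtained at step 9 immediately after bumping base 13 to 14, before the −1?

6

G_0 = 8. HB_4(8) = 2·4. Bump = 10. G_1 = 9.
G_1 = 9. HB_5(9) = 5 + 4. Bump = 10. G_2 = 9.
G_2 = 9. HB_6(9) = 6 + 3. Bump = 10. G_3 = 9.
G_3 = 9. HB_7(9) = 7 + 2. Bump = 10. G_4 = 9.
G_4 = 9. HB_8(9) = 8 + 1. Bump = 10. G_5 = 9.
G_5 = 9. HB_9(9) = 9. Bump = 10. G_6 = 9.
G_6 = 9. HB_10(9) = 9. Bump = 9. G_7 = 8.
G_7 = 8. HB_11(8) = 8. Bump = 8. G_8 = 7.
G_8 = 7. HB_12(7) = 7. Bump = 7. G_9 = 6.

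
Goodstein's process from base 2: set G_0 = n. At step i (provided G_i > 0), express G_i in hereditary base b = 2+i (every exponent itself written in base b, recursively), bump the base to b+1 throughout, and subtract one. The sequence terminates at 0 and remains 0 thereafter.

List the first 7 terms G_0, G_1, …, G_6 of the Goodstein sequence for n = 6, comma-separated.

6, 29, 257, 3125, 46655, 98039, 187243

G_0=6  [base 2] 2^2 + 2  →[2↦3]→  3^3 + 3 = 30  −1 ⇒ G_1=29
G_1=29  [base 3] 3^3 + 2  →[3↦4]→  4^4 + 2 = 258  −1 ⇒ G_2=257
G_2=257  [base 4] 4^4 + 1  →[4↦5]→  5^5 + 1 = 3126  −1 ⇒ G_3=3125
G_3=3125  [base 5] 5^5  →[5↦6]→  6^6 = 46656  −1 ⇒ G_4=46655
G_4=46655  [base 6] 5·6^5 + 5·6^4 + 5·6^3 + 5·6^2 + 5·6 + 5  →[6↦7]→  5·7^5 + 5·7^4 + 5·7^3 + 5·7^2 + 5·7 + 5 = 98040  −1 ⇒ G_5=98039
G_5=98039  [base 7] 5·7^5 + 5·7^4 + 5·7^3 + 5·7^2 + 5·7 + 4  →[7↦8]→  5·8^5 + 5·8^4 + 5·8^3 + 5·8^2 + 5·8 + 4 = 187244  −1 ⇒ G_6=187243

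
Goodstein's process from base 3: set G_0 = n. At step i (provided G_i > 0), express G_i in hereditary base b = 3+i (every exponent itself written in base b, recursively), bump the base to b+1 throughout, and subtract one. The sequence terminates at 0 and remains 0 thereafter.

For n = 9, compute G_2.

17

i=0: 9 = 3^2 (b=3); 3→4: 4^2 = 16; 16−1 = 15
i=1: 15 = 3·4 + 3 (b=4); 4→5: 3·5 + 3 = 18; 18−1 = 17
i=2: 17 = 3·5 + 2 (b=5); 5→6: 3·6 + 2 = 20; 20−1 = 19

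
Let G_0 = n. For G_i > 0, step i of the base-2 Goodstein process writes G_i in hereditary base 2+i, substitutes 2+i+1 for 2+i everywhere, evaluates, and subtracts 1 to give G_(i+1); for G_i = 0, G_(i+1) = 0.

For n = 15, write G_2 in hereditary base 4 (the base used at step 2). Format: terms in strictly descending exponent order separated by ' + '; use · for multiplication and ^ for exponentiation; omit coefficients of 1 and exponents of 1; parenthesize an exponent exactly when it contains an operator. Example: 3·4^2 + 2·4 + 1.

base 2: 15 = 2^(2 + 1) + 2^2 + 2 + 1; at 3: 3^(3 + 1) + 3^3 + 3 + 1 = 112; next = 111
base 3: 111 = 3^(3 + 1) + 3^3 + 3; at 4: 4^(4 + 1) + 4^4 + 4 = 1284; next = 1283
base 4: 1283 = 4^(4 + 1) + 4^4 + 3; at 5: 5^(5 + 1) + 5^5 + 3 = 18753; next = 18752

4^(4 + 1) + 4^4 + 3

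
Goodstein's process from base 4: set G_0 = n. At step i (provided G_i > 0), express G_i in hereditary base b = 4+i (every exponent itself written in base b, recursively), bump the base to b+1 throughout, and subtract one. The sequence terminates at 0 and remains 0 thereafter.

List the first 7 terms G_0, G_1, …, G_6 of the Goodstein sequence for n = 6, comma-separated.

base 4: 6 = 4 + 2; at 5: 5 + 2 = 7; next = 6
base 5: 6 = 5 + 1; at 6: 6 + 1 = 7; next = 6
base 6: 6 = 6; at 7: 7 = 7; next = 6
base 7: 6 = 6; at 8: 6 = 6; next = 5
base 8: 5 = 5; at 9: 5 = 5; next = 4
base 9: 4 = 4; at 10: 4 = 4; next = 3

6, 6, 6, 6, 5, 4, 3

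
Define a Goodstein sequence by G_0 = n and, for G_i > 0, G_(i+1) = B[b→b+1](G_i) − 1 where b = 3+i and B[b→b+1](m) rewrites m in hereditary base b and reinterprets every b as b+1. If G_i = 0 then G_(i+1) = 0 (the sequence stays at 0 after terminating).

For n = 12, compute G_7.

base 3: 12 = 3^2 + 3; at 4: 4^2 + 4 = 20; next = 19
base 4: 19 = 4^2 + 3; at 5: 5^2 + 3 = 28; next = 27
base 5: 27 = 5^2 + 2; at 6: 6^2 + 2 = 38; next = 37
base 6: 37 = 6^2 + 1; at 7: 7^2 + 1 = 50; next = 49
base 7: 49 = 7^2; at 8: 8^2 = 64; next = 63
base 8: 63 = 7·8 + 7; at 9: 7·9 + 7 = 70; next = 69
base 9: 69 = 7·9 + 6; at 10: 7·10 + 6 = 76; next = 75
base 10: 75 = 7·10 + 5; at 11: 7·11 + 5 = 82; next = 81

75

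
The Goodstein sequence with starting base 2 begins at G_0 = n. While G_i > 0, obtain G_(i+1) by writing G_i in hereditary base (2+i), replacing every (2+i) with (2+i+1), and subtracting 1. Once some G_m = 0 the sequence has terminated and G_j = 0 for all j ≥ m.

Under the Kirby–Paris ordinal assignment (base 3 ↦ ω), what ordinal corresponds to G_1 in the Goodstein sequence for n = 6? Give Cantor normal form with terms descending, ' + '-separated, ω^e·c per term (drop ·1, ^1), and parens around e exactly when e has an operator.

(0) 6|_2 = 2^2 + 2 ↦ 3^3 + 3|_3 = 30 ⇒ 29
(1) 29|_3 = 3^3 + 2 ↦ 4^4 + 2|_4 = 258 ⇒ 257

ω^ω + 2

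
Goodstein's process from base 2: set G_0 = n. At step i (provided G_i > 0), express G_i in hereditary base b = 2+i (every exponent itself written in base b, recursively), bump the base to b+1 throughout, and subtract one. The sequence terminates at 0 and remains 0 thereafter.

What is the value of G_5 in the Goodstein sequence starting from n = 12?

[0] 12 ≡ 2^(2 + 1) + 2^2 (base 2). Lift 3: 108. −1: 107.
[1] 107 ≡ 3^(3 + 1) + 2·3^2 + 2·3 + 2 (base 3). Lift 4: 1066. −1: 1065.
[2] 1065 ≡ 4^(4 + 1) + 2·4^2 + 2·4 + 1 (base 4). Lift 5: 15686. −1: 15685.
[3] 15685 ≡ 5^(5 + 1) + 2·5^2 + 2·5 (base 5). Lift 6: 280020. −1: 280019.
[4] 280019 ≡ 6^(6 + 1) + 2·6^2 + 6 + 5 (base 6). Lift 7: 5764911. −1: 5764910.
[5] 5764910 ≡ 7^(7 + 1) + 2·7^2 + 7 + 4 (base 7). Lift 8: 134217868. −1: 134217867.

5764910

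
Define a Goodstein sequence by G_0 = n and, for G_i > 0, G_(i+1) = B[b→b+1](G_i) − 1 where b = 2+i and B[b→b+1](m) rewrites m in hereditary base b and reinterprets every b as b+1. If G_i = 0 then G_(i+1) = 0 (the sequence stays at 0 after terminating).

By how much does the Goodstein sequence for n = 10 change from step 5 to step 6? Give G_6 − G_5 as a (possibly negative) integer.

i=0: 10 = 2^(2 + 1) + 2 (b=2); 2→3: 3^(3 + 1) + 3 = 84; 84−1 = 83
i=1: 83 = 3^(3 + 1) + 2 (b=3); 3→4: 4^(4 + 1) + 2 = 1026; 1026−1 = 1025
i=2: 1025 = 4^(4 + 1) + 1 (b=4); 4→5: 5^(5 + 1) + 1 = 15626; 15626−1 = 15625
i=3: 15625 = 5^(5 + 1) (b=5); 5→6: 6^(6 + 1) = 279936; 279936−1 = 279935
i=4: 279935 = 5·6^6 + 5·6^5 + 5·6^4 + 5·6^3 + 5·6^2 + 5·6 + 5 (b=6); 6→7: 5·7^7 + 5·7^5 + 5·7^4 + 5·7^3 + 5·7^2 + 5·7 + 5 = 4215755; 4215755−1 = 4215754
i=5: 4215754 = 5·7^7 + 5·7^5 + 5·7^4 + 5·7^3 + 5·7^2 + 5·7 + 4 (b=7); 7→8: 5·8^8 + 5·8^5 + 5·8^4 + 5·8^3 + 5·8^2 + 5·8 + 4 = 84073324; 84073324−1 = 84073323

79857569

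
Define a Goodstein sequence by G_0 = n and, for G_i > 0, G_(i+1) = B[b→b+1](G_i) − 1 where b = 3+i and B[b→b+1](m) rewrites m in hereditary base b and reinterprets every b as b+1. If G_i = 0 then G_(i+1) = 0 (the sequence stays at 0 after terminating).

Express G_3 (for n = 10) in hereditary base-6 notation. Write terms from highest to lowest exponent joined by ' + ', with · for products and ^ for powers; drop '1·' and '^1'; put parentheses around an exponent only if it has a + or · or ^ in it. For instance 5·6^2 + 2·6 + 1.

4·6 + 3

10 —HB3→ 3^2 + 1 —bump→ 4^2 + 1 = 17 —(−1)→ 16
16 —HB4→ 4^2 —bump→ 5^2 = 25 —(−1)→ 24
24 —HB5→ 4·5 + 4 —bump→ 4·6 + 4 = 28 —(−1)→ 27
27 —HB6→ 4·6 + 3 —bump→ 4·7 + 3 = 31 —(−1)→ 30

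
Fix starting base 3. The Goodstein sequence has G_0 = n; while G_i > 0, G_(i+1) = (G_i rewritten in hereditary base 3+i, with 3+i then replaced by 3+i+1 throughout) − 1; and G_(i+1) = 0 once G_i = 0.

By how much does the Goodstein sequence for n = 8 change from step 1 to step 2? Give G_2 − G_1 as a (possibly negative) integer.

1

base 3: 8 = 2·3 + 2; at 4: 2·4 + 2 = 10; next = 9
base 4: 9 = 2·4 + 1; at 5: 2·5 + 1 = 11; next = 10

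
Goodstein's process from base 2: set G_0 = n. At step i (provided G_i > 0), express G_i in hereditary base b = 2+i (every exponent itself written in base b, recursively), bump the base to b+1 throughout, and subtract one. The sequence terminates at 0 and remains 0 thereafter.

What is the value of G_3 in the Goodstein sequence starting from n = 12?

12 —HB2→ 2^(2 + 1) + 2^2 —bump→ 3^(3 + 1) + 3^3 = 108 —(−1)→ 107
107 —HB3→ 3^(3 + 1) + 2·3^2 + 2·3 + 2 —bump→ 4^(4 + 1) + 2·4^2 + 2·4 + 2 = 1066 —(−1)→ 1065
1065 —HB4→ 4^(4 + 1) + 2·4^2 + 2·4 + 1 —bump→ 5^(5 + 1) + 2·5^2 + 2·5 + 1 = 15686 —(−1)→ 15685
15685 —HB5→ 5^(5 + 1) + 2·5^2 + 2·5 —bump→ 6^(6 + 1) + 2·6^2 + 2·6 = 280020 —(−1)→ 280019

15685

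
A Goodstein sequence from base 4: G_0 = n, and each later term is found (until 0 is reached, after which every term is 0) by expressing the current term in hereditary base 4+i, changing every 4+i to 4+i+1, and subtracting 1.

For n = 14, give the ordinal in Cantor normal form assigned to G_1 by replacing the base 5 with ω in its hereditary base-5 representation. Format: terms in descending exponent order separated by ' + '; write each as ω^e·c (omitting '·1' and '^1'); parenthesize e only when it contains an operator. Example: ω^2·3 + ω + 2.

ω·3 + 1

G_0 = 14. HB_4(14) = 3·4 + 2. Bump = 17. G_1 = 16.
G_1 = 16. HB_5(16) = 3·5 + 1. Bump = 19. G_2 = 18.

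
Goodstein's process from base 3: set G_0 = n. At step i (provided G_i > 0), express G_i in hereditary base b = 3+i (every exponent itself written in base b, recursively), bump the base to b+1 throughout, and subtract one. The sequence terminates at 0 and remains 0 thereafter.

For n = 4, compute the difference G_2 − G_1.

0

step 0: 4 = 3 + 1; sub 4 for 3: 4 + 1; = 5; G_1 = 5−1 = 4
step 1: 4 = 4; sub 5 for 4: 5; = 5; G_2 = 5−1 = 4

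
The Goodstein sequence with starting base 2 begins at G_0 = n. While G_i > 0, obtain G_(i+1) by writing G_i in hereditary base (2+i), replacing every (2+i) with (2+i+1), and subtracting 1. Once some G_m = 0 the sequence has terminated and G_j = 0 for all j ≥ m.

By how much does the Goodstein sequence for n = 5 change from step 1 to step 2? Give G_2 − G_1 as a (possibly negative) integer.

5 —HB2→ 2^2 + 1 —bump→ 3^3 + 1 = 28 —(−1)→ 27
27 —HB3→ 3^3 —bump→ 4^4 = 256 —(−1)→ 255

228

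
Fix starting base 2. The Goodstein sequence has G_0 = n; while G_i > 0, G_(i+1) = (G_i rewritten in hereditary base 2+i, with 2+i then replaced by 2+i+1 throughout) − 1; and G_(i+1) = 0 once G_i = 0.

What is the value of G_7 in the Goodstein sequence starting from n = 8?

i=0: 8 = 2^(2 + 1) (b=2); 2→3: 3^(3 + 1) = 81; 81−1 = 80
i=1: 80 = 2·3^3 + 2·3^2 + 2·3 + 2 (b=3); 3→4: 2·4^4 + 2·4^2 + 2·4 + 2 = 554; 554−1 = 553
i=2: 553 = 2·4^4 + 2·4^2 + 2·4 + 1 (b=4); 4→5: 2·5^5 + 2·5^2 + 2·5 + 1 = 6311; 6311−1 = 6310
i=3: 6310 = 2·5^5 + 2·5^2 + 2·5 (b=5); 5→6: 2·6^6 + 2·6^2 + 2·6 = 93396; 93396−1 = 93395
i=4: 93395 = 2·6^6 + 2·6^2 + 6 + 5 (b=6); 6→7: 2·7^7 + 2·7^2 + 7 + 5 = 1647196; 1647196−1 = 1647195
i=5: 1647195 = 2·7^7 + 2·7^2 + 7 + 4 (b=7); 7→8: 2·8^8 + 2·8^2 + 8 + 4 = 33554572; 33554572−1 = 33554571
i=6: 33554571 = 2·8^8 + 2·8^2 + 8 + 3 (b=8); 8→9: 2·9^9 + 2·9^2 + 9 + 3 = 774841152; 774841152−1 = 774841151

774841151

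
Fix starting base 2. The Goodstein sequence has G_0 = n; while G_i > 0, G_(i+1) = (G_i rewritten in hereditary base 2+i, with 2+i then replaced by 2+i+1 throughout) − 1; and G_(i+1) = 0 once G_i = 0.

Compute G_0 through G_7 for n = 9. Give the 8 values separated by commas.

9, 81, 1023, 9842, 140743, 2471826, 50333399, 1162263921

(0) 9|_2 = 2^(2 + 1) + 1 ↦ 3^(3 + 1) + 1|_3 = 82 ⇒ 81
(1) 81|_3 = 3^(3 + 1) ↦ 4^(4 + 1)|_4 = 1024 ⇒ 1023
(2) 1023|_4 = 3·4^4 + 3·4^3 + 3·4^2 + 3·4 + 3 ↦ 3·5^5 + 3·5^3 + 3·5^2 + 3·5 + 3|_5 = 9843 ⇒ 9842
(3) 9842|_5 = 3·5^5 + 3·5^3 + 3·5^2 + 3·5 + 2 ↦ 3·6^6 + 3·6^3 + 3·6^2 + 3·6 + 2|_6 = 140744 ⇒ 140743
(4) 140743|_6 = 3·6^6 + 3·6^3 + 3·6^2 + 3·6 + 1 ↦ 3·7^7 + 3·7^3 + 3·7^2 + 3·7 + 1|_7 = 2471827 ⇒ 2471826
(5) 2471826|_7 = 3·7^7 + 3·7^3 + 3·7^2 + 3·7 ↦ 3·8^8 + 3·8^3 + 3·8^2 + 3·8|_8 = 50333400 ⇒ 50333399
(6) 50333399|_8 = 3·8^8 + 3·8^3 + 3·8^2 + 2·8 + 7 ↦ 3·9^9 + 3·9^3 + 3·9^2 + 2·9 + 7|_9 = 1162263922 ⇒ 1162263921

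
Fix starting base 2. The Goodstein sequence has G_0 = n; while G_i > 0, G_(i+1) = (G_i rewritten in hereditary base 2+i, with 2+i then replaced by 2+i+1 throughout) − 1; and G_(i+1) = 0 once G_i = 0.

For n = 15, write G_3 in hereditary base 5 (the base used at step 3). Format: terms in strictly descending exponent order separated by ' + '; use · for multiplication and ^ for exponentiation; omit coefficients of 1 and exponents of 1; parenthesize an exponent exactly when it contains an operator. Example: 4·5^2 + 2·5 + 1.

G_0=15  [base 2] 2^(2 + 1) + 2^2 + 2 + 1  →[2↦3]→  3^(3 + 1) + 3^3 + 3 + 1 = 112  −1 ⇒ G_1=111
G_1=111  [base 3] 3^(3 + 1) + 3^3 + 3  →[3↦4]→  4^(4 + 1) + 4^4 + 4 = 1284  −1 ⇒ G_2=1283
G_2=1283  [base 4] 4^(4 + 1) + 4^4 + 3  →[4↦5]→  5^(5 + 1) + 5^5 + 3 = 18753  −1 ⇒ G_3=18752
G_3=18752  [base 5] 5^(5 + 1) + 5^5 + 2  →[5↦6]→  6^(6 + 1) + 6^6 + 2 = 326594  −1 ⇒ G_4=326593

5^(5 + 1) + 5^5 + 2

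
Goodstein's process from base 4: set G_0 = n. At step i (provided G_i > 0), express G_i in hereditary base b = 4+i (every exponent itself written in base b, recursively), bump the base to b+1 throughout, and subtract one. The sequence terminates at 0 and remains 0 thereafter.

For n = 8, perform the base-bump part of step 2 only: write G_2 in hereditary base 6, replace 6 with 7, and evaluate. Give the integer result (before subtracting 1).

10

base 4: 8 = 2·4; at 5: 2·5 = 10; next = 9
base 5: 9 = 5 + 4; at 6: 6 + 4 = 10; next = 9
base 6: 9 = 6 + 3; at 7: 7 + 3 = 10; next = 9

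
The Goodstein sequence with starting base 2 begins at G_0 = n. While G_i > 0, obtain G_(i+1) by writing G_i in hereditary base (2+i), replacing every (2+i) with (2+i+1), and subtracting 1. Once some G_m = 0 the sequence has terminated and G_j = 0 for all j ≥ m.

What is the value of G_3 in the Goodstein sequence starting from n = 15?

18752

base 2: 15 = 2^(2 + 1) + 2^2 + 2 + 1; at 3: 3^(3 + 1) + 3^3 + 3 + 1 = 112; next = 111
base 3: 111 = 3^(3 + 1) + 3^3 + 3; at 4: 4^(4 + 1) + 4^4 + 4 = 1284; next = 1283
base 4: 1283 = 4^(4 + 1) + 4^4 + 3; at 5: 5^(5 + 1) + 5^5 + 3 = 18753; next = 18752
base 5: 18752 = 5^(5 + 1) + 5^5 + 2; at 6: 6^(6 + 1) + 6^6 + 2 = 326594; next = 326593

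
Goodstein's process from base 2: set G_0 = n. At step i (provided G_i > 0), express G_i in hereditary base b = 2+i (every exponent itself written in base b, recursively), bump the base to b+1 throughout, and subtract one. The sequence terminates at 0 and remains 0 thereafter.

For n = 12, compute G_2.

1065

base 2: 12 = 2^(2 + 1) + 2^2; at 3: 3^(3 + 1) + 3^3 = 108; next = 107
base 3: 107 = 3^(3 + 1) + 2·3^2 + 2·3 + 2; at 4: 4^(4 + 1) + 2·4^2 + 2·4 + 2 = 1066; next = 1065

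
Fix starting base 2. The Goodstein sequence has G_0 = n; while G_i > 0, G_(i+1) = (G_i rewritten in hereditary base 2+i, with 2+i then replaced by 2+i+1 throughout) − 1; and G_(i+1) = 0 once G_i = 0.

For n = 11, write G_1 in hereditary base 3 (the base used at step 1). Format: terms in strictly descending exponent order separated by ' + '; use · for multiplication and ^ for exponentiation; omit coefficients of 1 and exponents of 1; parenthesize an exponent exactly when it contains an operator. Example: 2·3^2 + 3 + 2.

base 2: 11 = 2^(2 + 1) + 2 + 1; at 3: 3^(3 + 1) + 3 + 1 = 85; next = 84
base 3: 84 = 3^(3 + 1) + 3; at 4: 4^(4 + 1) + 4 = 1028; next = 1027

3^(3 + 1) + 3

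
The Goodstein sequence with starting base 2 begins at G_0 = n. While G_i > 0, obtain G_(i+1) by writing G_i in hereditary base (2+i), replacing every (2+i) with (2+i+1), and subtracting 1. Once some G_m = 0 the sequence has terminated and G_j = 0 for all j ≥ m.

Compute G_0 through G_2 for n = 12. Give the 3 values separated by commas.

12 —HB2→ 2^(2 + 1) + 2^2 —bump→ 3^(3 + 1) + 3^3 = 108 —(−1)→ 107
107 —HB3→ 3^(3 + 1) + 2·3^2 + 2·3 + 2 —bump→ 4^(4 + 1) + 2·4^2 + 2·4 + 2 = 1066 —(−1)→ 1065

12, 107, 1065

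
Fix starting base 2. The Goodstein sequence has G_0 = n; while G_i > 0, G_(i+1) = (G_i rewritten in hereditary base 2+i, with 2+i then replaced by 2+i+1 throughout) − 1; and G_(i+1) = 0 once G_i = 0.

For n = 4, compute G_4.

83

step 0: 4 = 2^2; sub 3 for 2: 3^3; = 27; G_1 = 27−1 = 26
step 1: 26 = 2·3^2 + 2·3 + 2; sub 4 for 3: 2·4^2 + 2·4 + 2; = 42; G_2 = 42−1 = 41
step 2: 41 = 2·4^2 + 2·4 + 1; sub 5 for 4: 2·5^2 + 2·5 + 1; = 61; G_3 = 61−1 = 60
step 3: 60 = 2·5^2 + 2·5; sub 6 for 5: 2·6^2 + 2·6; = 84; G_4 = 84−1 = 83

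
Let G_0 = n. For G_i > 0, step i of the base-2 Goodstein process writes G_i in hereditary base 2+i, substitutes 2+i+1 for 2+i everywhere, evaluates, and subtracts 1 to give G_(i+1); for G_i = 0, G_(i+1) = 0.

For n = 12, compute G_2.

[0] 12 ≡ 2^(2 + 1) + 2^2 (base 2). Lift 3: 108. −1: 107.
[1] 107 ≡ 3^(3 + 1) + 2·3^2 + 2·3 + 2 (base 3). Lift 4: 1066. −1: 1065.

1065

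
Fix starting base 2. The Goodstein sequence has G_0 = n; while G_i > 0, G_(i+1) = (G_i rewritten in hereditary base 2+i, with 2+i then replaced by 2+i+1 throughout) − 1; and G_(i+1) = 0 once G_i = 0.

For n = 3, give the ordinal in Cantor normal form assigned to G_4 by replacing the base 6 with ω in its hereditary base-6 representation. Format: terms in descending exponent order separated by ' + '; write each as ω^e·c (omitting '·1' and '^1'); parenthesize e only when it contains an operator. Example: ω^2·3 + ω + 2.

1

G_0=3  [base 2] 2 + 1  →[2↦3]→  3 + 1 = 4  −1 ⇒ G_1=3
G_1=3  [base 3] 3  →[3↦4]→  4 = 4  −1 ⇒ G_2=3
G_2=3  [base 4] 3  →[4↦5]→  3 = 3  −1 ⇒ G_3=2
G_3=2  [base 5] 2  →[5↦6]→  2 = 2  −1 ⇒ G_4=1
G_4=1  [base 6] 1  →[6↦7]→  1 = 1  −1 ⇒ G_5=0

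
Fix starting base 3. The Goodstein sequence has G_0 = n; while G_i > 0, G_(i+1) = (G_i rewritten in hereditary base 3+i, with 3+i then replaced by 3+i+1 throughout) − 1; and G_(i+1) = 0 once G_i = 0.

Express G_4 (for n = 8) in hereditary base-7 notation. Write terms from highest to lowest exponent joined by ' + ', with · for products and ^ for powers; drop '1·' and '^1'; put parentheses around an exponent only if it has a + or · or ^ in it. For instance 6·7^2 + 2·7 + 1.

7 + 4

[0] 8 ≡ 2·3 + 2 (base 3). Lift 4: 10. −1: 9.
[1] 9 ≡ 2·4 + 1 (base 4). Lift 5: 11. −1: 10.
[2] 10 ≡ 2·5 (base 5). Lift 6: 12. −1: 11.
[3] 11 ≡ 6 + 5 (base 6). Lift 7: 12. −1: 11.
[4] 11 ≡ 7 + 4 (base 7). Lift 8: 12. −1: 11.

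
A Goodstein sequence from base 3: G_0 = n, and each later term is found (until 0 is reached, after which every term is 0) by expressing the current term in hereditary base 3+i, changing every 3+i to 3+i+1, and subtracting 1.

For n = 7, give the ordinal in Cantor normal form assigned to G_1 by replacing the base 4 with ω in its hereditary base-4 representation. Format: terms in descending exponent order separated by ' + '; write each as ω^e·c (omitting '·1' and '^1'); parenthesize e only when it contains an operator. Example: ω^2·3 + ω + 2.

G_0 = 7. HB_3(7) = 2·3 + 1. Bump = 9. G_1 = 8.
G_1 = 8. HB_4(8) = 2·4. Bump = 10. G_2 = 9.

ω·2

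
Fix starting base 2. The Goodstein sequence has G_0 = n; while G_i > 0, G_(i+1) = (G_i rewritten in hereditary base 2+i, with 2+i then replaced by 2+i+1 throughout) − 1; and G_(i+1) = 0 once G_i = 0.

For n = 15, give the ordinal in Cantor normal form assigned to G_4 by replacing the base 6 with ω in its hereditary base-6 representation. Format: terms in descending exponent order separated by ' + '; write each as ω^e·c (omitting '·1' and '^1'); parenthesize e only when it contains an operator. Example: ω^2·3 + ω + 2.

15 —HB2→ 2^(2 + 1) + 2^2 + 2 + 1 —bump→ 3^(3 + 1) + 3^3 + 3 + 1 = 112 —(−1)→ 111
111 —HB3→ 3^(3 + 1) + 3^3 + 3 —bump→ 4^(4 + 1) + 4^4 + 4 = 1284 —(−1)→ 1283
1283 —HB4→ 4^(4 + 1) + 4^4 + 3 —bump→ 5^(5 + 1) + 5^5 + 3 = 18753 —(−1)→ 18752
18752 —HB5→ 5^(5 + 1) + 5^5 + 2 —bump→ 6^(6 + 1) + 6^6 + 2 = 326594 —(−1)→ 326593
326593 —HB6→ 6^(6 + 1) + 6^6 + 1 —bump→ 7^(7 + 1) + 7^7 + 1 = 6588345 —(−1)→ 6588344

ω^(ω + 1) + ω^ω + 1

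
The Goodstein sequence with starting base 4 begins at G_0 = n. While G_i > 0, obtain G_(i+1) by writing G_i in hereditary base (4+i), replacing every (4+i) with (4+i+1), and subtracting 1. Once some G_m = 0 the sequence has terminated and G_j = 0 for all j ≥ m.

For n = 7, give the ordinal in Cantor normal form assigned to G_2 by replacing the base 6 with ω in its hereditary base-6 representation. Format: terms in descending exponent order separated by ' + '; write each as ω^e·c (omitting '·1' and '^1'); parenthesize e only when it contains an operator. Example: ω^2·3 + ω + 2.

ω + 1

7 —HB4→ 4 + 3 —bump→ 5 + 3 = 8 —(−1)→ 7
7 —HB5→ 5 + 2 —bump→ 6 + 2 = 8 —(−1)→ 7
7 —HB6→ 6 + 1 —bump→ 7 + 1 = 8 —(−1)→ 7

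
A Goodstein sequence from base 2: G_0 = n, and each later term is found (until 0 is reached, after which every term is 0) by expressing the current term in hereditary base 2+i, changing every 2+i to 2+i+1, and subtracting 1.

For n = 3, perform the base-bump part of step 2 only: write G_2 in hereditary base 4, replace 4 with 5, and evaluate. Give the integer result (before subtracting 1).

3 —HB2→ 2 + 1 —bump→ 3 + 1 = 4 —(−1)→ 3
3 —HB3→ 3 —bump→ 4 = 4 —(−1)→ 3
3 —HB4→ 3 —bump→ 3 = 3 —(−1)→ 2

3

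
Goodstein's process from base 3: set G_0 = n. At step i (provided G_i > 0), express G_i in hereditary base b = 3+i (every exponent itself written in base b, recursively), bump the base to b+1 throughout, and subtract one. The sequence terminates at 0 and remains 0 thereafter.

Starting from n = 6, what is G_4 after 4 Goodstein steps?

7

(0) 6|_3 = 2·3 ↦ 2·4|_4 = 8 ⇒ 7
(1) 7|_4 = 4 + 3 ↦ 5 + 3|_5 = 8 ⇒ 7
(2) 7|_5 = 5 + 2 ↦ 6 + 2|_6 = 8 ⇒ 7
(3) 7|_6 = 6 + 1 ↦ 7 + 1|_7 = 8 ⇒ 7
(4) 7|_7 = 7 ↦ 8|_8 = 8 ⇒ 7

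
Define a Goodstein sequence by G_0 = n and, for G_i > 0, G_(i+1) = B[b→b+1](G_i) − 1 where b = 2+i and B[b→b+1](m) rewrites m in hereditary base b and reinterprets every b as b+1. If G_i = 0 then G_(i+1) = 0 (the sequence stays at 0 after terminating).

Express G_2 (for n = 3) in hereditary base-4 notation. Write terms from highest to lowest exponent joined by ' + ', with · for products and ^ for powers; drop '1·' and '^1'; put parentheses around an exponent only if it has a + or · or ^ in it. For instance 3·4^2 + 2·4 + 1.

3

i=0: 3 = 2 + 1 (b=2); 2→3: 3 + 1 = 4; 4−1 = 3
i=1: 3 = 3 (b=3); 3→4: 4 = 4; 4−1 = 3
i=2: 3 = 3 (b=4); 4→5: 3 = 3; 3−1 = 2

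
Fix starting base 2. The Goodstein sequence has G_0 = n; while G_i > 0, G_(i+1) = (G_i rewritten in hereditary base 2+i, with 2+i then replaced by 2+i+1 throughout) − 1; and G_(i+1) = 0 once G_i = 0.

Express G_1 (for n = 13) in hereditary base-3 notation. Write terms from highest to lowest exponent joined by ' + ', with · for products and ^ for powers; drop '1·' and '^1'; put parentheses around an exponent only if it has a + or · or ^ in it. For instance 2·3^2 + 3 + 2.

3^(3 + 1) + 3^3

i=0: 13 = 2^(2 + 1) + 2^2 + 1 (b=2); 2→3: 3^(3 + 1) + 3^3 + 1 = 109; 109−1 = 108
i=1: 108 = 3^(3 + 1) + 3^3 (b=3); 3→4: 4^(4 + 1) + 4^4 = 1280; 1280−1 = 1279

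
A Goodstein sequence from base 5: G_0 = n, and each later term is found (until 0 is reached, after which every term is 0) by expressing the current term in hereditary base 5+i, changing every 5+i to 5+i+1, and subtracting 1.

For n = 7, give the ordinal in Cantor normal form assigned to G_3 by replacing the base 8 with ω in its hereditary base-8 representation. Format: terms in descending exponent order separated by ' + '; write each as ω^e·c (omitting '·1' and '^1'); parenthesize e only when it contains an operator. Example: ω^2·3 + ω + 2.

base 5: 7 = 5 + 2; at 6: 6 + 2 = 8; next = 7
base 6: 7 = 6 + 1; at 7: 7 + 1 = 8; next = 7
base 7: 7 = 7; at 8: 8 = 8; next = 7
base 8: 7 = 7; at 9: 7 = 7; next = 6

7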